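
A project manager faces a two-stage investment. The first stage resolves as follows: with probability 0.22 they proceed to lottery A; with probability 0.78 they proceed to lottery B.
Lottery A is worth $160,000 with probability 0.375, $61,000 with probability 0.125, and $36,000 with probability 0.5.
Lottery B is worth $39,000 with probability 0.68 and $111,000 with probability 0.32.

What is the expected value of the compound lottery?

EV(A) = 0.375 × 160000 + 0.125 × 61000 + 0.5 × 36000 = 60000 + 7625 + 18000 = 85625
EV(B) = 0.68 × 39000 + 0.32 × 111000 = 26520 + 35520 = 62040
Overall = 0.22 × 85625 + 0.78 × 62040 = 18837.5 + 48391.2 = 67228.7

$67,228.70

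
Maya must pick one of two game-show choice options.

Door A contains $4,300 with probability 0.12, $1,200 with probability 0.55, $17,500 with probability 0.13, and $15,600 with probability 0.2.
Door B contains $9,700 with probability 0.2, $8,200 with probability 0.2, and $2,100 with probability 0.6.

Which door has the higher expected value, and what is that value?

Door A = 0.12 × 4300 + 0.55 × 1200 + 0.13 × 17500 + 0.2 × 15600 = 516 + 660 + 2275 + 3120 = 6571
Door B = 0.2 × 9700 + 0.2 × 8200 + 0.6 × 2100 = 1940 + 1640 + 1260 = 4840

Door A ($6,571)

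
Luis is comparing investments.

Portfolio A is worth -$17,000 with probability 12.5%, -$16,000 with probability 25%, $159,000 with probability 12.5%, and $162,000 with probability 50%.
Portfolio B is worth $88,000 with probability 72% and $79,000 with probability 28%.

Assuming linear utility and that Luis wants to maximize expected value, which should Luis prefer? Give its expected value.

Portfolio A ($94,750)

Portfolio A = 0.125 × (-17000) + 0.25 × (-16000) + 0.125 × 159000 + 0.5 × 162000 = -2125 − 4000 + 19875 + 81000 = 94750
Portfolio B = 0.72 × 88000 + 0.28 × 79000 = 63360 + 22120 = 85480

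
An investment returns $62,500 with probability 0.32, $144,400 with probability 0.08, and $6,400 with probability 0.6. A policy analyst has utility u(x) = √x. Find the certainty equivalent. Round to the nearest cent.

$25,090.56

E[u] = 0.32·√62500 + 0.08·√144400 + 0.6·√6400 = 0.32·250 + 0.08·380 + 0.6·80 = 158.4
CE = (158.4)² = 25090.56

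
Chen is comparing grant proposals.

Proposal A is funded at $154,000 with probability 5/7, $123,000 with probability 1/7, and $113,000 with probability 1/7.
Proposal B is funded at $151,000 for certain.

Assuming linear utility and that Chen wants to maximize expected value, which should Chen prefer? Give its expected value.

Proposal B ($151,000)

Proposal A = 5/7 × 154000 + 1/7 × 123000 + 1/7 × 113000 = 110000 + 17571.4286 + 16142.8571 = 143714.2857
Proposal B: 151000 (certain)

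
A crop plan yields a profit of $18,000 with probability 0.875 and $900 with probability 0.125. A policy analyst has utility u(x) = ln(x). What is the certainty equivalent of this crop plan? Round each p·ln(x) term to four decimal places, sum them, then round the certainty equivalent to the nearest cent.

$12,378.30

E[u] = 0.875·ln(18000) + 0.125·ln(900) = 8.5734 + 0.8503 = 9.4237
CE = e^9.4237 ≈ 12378.30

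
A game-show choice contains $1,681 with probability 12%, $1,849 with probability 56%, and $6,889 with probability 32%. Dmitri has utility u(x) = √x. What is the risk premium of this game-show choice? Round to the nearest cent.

E[u] = 0.12·√1681 + 0.56·√1849 + 0.32·√6889 = 0.12·41 + 0.56·43 + 0.32·83 = 55.56
CE = (55.56)² = 3086.9136
Risk premium = EV − CE = 3441.64 − 3086.9136 = 354.7264

$354.73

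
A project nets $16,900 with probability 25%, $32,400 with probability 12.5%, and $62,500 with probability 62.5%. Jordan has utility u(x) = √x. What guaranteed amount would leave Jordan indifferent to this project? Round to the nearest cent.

E[u] = 0.25·√16900 + 0.125·√32400 + 0.625·√62500 = 0.25·130 + 0.125·180 + 0.625·250 = 211.25
CE = (211.25)² = 44626.5625

$44,626.56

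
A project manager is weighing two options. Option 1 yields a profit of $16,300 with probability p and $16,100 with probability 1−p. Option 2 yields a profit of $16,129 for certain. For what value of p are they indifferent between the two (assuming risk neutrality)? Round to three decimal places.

p·16300 + (1−p)·16100 = 16129
200p + 16100 = 16129
p = (16129 − 16100) / 200

p = 0.145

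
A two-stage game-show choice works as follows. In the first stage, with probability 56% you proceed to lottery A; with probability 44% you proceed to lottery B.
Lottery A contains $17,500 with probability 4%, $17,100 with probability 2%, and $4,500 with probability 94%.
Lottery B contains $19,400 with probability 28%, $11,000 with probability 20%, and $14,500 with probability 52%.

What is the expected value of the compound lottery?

$9,628

EV(A) = 0.04 × 17500 + 0.02 × 17100 + 0.94 × 4500 = 700 + 342 + 4230 = 5272
EV(B) = 0.28 × 19400 + 0.2 × 11000 + 0.52 × 14500 = 5432 + 2200 + 7540 = 15172
Overall = 0.56 × 5272 + 0.44 × 15172 = 2952.32 + 6675.68 = 9628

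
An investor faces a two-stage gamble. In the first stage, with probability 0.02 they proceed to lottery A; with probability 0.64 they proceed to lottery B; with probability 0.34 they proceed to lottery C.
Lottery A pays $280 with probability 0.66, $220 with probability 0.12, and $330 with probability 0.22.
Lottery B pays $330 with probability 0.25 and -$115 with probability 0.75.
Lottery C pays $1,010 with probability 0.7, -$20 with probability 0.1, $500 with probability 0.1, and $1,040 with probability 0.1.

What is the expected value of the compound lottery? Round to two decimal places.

EV(A) = 0.66 × 280 + 0.12 × 220 + 0.22 × 330 = 184.8 + 26.4 + 72.6 = 283.8
EV(B) = 0.25 × 330 + 0.75 × (-115) = 82.5 − 86.25 = -3.75
EV(C) = 0.7 × 1010 + 0.1 × (-20) + 0.1 × 500 + 0.1 × 1040 = 707 − 2 + 50 + 104 = 859
Overall = 0.02 × 283.8 + 0.64 × (-3.75) + 0.34 × 859 = 5.676 − 2.4 + 292.06 = 295.336

$295.34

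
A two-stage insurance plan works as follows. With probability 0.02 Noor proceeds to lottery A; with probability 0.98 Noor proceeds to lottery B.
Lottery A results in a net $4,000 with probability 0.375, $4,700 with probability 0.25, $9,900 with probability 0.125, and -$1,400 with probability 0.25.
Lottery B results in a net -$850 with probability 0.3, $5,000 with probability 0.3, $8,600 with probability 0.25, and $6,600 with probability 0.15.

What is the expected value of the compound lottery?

$4,368.55

EV(A) = 0.375 × 4000 + 0.25 × 4700 + 0.125 × 9900 + 0.25 × (-1400) = 1500 + 1175 + 1237.5 − 350 = 3562.5
EV(B) = 0.3 × (-850) + 0.3 × 5000 + 0.25 × 8600 + 0.15 × 6600 = -255 + 1500 + 2150 + 990 = 4385
Overall = 0.02 × 3562.5 + 0.98 × 4385 = 71.25 + 4297.3 = 4368.55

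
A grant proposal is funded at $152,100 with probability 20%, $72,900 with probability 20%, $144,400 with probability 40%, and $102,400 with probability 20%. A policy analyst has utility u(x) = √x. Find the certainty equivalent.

$121,104

E[u] = 0.2·√152100 + 0.2·√72900 + 0.4·√144400 + 0.2·√102400 = 0.2·390 + 0.2·270 + 0.4·380 + 0.2·320 = 348
CE = (348)² = 121104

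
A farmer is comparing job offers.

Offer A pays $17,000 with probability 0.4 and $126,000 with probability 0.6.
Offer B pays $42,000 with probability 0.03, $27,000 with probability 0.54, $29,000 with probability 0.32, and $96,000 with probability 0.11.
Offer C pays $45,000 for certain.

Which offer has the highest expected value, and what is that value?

Offer A = 0.4 × 17000 + 0.6 × 126000 = 6800 + 75600 = 82400
Offer B = 0.03 × 42000 + 0.54 × 27000 + 0.32 × 29000 + 0.11 × 96000 = 1260 + 14580 + 9280 + 10560 = 35680
Offer C: 45000 (certain)

Offer A ($82,400)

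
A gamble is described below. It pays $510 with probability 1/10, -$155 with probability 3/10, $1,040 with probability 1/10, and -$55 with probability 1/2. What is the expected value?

EV = 1/10 × 510 + 3/10 × (-155) + 1/10 × 1040 + 1/2 × (-55) = 51 − 46.5 + 104 − 27.5 = 81

$81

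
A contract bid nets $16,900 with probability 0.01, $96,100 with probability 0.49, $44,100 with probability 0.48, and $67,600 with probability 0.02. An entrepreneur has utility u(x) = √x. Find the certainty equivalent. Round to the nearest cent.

E[u] = 0.01·√16900 + 0.49·√96100 + 0.48·√44100 + 0.02·√67600 = 0.01·130 + 0.49·310 + 0.48·210 + 0.02·260 = 259.2
CE = (259.2)² = 67184.64

$67,184.64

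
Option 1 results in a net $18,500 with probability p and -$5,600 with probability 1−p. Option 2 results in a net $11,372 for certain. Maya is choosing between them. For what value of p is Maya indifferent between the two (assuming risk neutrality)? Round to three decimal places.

p·18500 + (1−p)·(-5600) = 11372
24100p − 5600 = 11372
p = (11372 + 5600) / 24100

p = 0.704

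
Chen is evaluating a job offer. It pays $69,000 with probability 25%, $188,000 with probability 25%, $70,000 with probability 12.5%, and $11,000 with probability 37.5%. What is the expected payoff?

$77,125

EV = 0.25 × 69000 + 0.25 × 188000 + 0.125 × 70000 + 0.375 × 11000 = 17250 + 47000 + 8750 + 4125 = 77125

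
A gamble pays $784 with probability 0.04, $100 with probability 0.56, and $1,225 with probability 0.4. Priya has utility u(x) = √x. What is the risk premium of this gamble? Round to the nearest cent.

$148.04

E[u] = 0.04·√784 + 0.56·√100 + 0.4·√1225 = 0.04·28 + 0.56·10 + 0.4·35 = 20.72
CE = (20.72)² = 429.3184
Risk premium = EV − CE = 577.36 − 429.3184 = 148.0416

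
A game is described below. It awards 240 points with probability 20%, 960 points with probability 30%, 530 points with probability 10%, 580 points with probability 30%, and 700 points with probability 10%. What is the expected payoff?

633 points

EV = 0.2 × 240 + 0.3 × 960 + 0.1 × 530 + 0.3 × 580 + 0.1 × 700 = 48 + 288 + 53 + 174 + 70 = 633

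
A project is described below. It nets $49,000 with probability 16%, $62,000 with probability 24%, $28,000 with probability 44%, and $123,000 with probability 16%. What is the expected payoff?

EV = 0.16 × 49000 + 0.24 × 62000 + 0.44 × 28000 + 0.16 × 123000 = 7840 + 14880 + 12320 + 19680 = 54720

$54,720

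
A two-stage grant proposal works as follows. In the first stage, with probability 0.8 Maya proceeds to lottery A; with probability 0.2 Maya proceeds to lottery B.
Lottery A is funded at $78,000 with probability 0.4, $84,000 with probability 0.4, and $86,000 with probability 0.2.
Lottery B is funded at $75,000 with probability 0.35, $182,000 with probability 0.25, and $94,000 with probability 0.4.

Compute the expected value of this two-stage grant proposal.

EV(A) = 0.4 × 78000 + 0.4 × 84000 + 0.2 × 86000 = 31200 + 33600 + 17200 = 82000
EV(B) = 0.35 × 75000 + 0.25 × 182000 + 0.4 × 94000 = 26250 + 45500 + 37600 = 109350
Overall = 0.8 × 82000 + 0.2 × 109350 = 65600 + 21870 = 87470

$87,470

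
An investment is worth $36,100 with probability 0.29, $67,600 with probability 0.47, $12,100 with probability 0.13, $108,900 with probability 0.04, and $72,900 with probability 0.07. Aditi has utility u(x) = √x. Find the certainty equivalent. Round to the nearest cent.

E[u] = 0.29·√36100 + 0.47·√67600 + 0.13·√12100 + 0.04·√108900 + 0.07·√72900 = 0.29·190 + 0.47·260 + 0.13·110 + 0.04·330 + 0.07·270 = 223.7
CE = (223.7)² = 50041.69

$50,041.69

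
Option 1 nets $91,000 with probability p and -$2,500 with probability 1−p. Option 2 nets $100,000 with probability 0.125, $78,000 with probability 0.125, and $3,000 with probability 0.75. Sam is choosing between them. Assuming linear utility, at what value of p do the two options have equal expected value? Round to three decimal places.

p = 0.289

EV(Option 2) = 0.125 × 100000 + 0.125 × 78000 + 0.75 × 3000 = 12500 + 9750 + 2250 = 24500
p·91000 + (1−p)·(-2500) = 24500
93500p − 2500 = 24500
p = (24500 + 2500) / 93500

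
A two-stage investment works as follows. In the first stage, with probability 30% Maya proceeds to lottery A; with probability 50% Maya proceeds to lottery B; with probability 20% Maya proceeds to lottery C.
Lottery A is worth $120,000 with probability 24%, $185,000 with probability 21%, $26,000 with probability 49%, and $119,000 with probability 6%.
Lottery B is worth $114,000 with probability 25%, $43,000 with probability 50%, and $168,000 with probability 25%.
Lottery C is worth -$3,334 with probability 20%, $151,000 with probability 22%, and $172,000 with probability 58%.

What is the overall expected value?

$98,721.64

EV(A) = 0.24 × 120000 + 0.21 × 185000 + 0.49 × 26000 + 0.06 × 119000 = 28800 + 38850 + 12740 + 7140 = 87530
EV(B) = 0.25 × 114000 + 0.5 × 43000 + 0.25 × 168000 = 28500 + 21500 + 42000 = 92000
EV(C) = 0.2 × (-3334) + 0.22 × 151000 + 0.58 × 172000 = -666.8 + 33220 + 99760 = 132313.2
Overall = 0.3 × 87530 + 0.5 × 92000 + 0.2 × 132313.2 = 26259 + 46000 + 26462.64 = 98721.64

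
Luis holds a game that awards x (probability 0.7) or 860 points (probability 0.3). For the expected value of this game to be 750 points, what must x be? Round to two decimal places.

0.7·x + 0.3·860 = 750
0.7·x = 750 − 258 = 492
x = 492 / 0.7 = 702.8571

x = 702.86 points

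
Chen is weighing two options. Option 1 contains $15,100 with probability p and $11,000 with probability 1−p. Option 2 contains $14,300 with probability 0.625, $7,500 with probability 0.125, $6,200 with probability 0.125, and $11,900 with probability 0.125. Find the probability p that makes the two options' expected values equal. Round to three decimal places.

p = 0.277

EV(Option 2) = 0.625 × 14300 + 0.125 × 7500 + 0.125 × 6200 + 0.125 × 11900 = 8937.5 + 937.5 + 775 + 1487.5 = 12137.5
p·15100 + (1−p)·11000 = 12137.5
4100p + 11000 = 12137.5
p = (12137.5 − 11000) / 4100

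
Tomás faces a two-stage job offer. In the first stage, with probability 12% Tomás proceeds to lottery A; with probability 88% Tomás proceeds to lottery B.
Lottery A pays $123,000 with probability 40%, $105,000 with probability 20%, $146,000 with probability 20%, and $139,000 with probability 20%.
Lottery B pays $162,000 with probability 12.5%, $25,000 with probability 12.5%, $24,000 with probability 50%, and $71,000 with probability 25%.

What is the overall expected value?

$62,014

EV(A) = 0.4 × 123000 + 0.2 × 105000 + 0.2 × 146000 + 0.2 × 139000 = 49200 + 21000 + 29200 + 27800 = 127200
EV(B) = 0.125 × 162000 + 0.125 × 25000 + 0.5 × 24000 + 0.25 × 71000 = 20250 + 3125 + 12000 + 17750 = 53125
Overall = 0.12 × 127200 + 0.88 × 53125 = 15264 + 46750 = 62014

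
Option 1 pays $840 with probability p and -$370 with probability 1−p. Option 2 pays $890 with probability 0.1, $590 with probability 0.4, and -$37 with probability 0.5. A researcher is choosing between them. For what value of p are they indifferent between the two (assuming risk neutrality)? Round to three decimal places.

p = 0.559

EV(Option 2) = 0.1 × 890 + 0.4 × 590 + 0.5 × (-37) = 89 + 236 − 18.5 = 306.5
p·840 + (1−p)·(-370) = 306.5
1210p − 370 = 306.5
p = (306.5 + 370) / 1210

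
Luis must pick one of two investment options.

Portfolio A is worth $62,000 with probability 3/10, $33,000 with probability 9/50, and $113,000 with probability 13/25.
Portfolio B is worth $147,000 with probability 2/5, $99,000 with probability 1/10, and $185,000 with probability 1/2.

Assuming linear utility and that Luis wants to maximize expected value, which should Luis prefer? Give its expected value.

Portfolio B ($161,200)

Portfolio A = 3/10 × 62000 + 9/50 × 33000 + 13/25 × 113000 = 18600 + 5940 + 58760 = 83300
Portfolio B = 2/5 × 147000 + 1/10 × 99000 + 1/2 × 185000 = 58800 + 9900 + 92500 = 161200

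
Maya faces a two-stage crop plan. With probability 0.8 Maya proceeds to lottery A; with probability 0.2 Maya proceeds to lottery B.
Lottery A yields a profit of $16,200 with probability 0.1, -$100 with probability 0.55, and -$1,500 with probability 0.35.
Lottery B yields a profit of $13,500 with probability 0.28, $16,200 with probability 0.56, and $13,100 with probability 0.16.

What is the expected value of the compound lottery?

$3,821.60

EV(A) = 0.1 × 16200 + 0.55 × (-100) + 0.35 × (-1500) = 1620 − 55 − 525 = 1040
EV(B) = 0.28 × 13500 + 0.56 × 16200 + 0.16 × 13100 = 3780 + 9072 + 2096 = 14948
Overall = 0.8 × 1040 + 0.2 × 14948 = 832 + 2989.6 = 3821.6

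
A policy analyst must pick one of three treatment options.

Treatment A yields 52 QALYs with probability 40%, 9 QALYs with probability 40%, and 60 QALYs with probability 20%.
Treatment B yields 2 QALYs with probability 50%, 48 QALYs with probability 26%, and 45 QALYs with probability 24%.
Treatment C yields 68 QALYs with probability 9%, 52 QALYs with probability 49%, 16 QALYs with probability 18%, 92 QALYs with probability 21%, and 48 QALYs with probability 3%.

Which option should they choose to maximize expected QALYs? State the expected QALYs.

Treatment C (55.24 QALYs)

Treatment A = 0.4 × 52 + 0.4 × 9 + 0.2 × 60 = 20.8 + 3.6 + 12 = 36.4
Treatment B = 0.5 × 2 + 0.26 × 48 + 0.24 × 45 = 1 + 12.48 + 10.8 = 24.28
Treatment C = 0.09 × 68 + 0.49 × 52 + 0.18 × 16 + 0.21 × 92 + 0.03 × 48 = 6.12 + 25.48 + 2.88 + 19.32 + 1.44 = 55.24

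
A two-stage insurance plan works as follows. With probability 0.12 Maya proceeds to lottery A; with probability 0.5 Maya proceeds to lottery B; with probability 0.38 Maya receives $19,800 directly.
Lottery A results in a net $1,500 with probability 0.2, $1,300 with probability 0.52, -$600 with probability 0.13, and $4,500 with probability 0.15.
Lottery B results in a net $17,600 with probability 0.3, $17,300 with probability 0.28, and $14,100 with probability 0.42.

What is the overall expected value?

EV(A) = 0.2 × 1500 + 0.52 × 1300 + 0.13 × (-600) + 0.15 × 4500 = 300 + 676 − 78 + 675 = 1573
EV(B) = 0.3 × 17600 + 0.28 × 17300 + 0.42 × 14100 = 5280 + 4844 + 5922 = 16046
Branch C: 19800 (certain)
Overall = 0.12 × 1573 + 0.5 × 16046 + 0.38 × 19800 = 188.76 + 8023 + 7524 = 15735.76

$15,735.76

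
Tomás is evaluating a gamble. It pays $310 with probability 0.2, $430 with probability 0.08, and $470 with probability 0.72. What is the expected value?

$434.80

EV = 0.2 × 310 + 0.08 × 430 + 0.72 × 470 = 62 + 34.4 + 338.4 = 434.8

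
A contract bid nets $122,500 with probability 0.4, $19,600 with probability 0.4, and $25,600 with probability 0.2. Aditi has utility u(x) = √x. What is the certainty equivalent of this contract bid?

$51,984

E[u] = 0.4·√122500 + 0.4·√19600 + 0.2·√25600 = 0.4·350 + 0.4·140 + 0.2·160 = 228
CE = (228)² = 51984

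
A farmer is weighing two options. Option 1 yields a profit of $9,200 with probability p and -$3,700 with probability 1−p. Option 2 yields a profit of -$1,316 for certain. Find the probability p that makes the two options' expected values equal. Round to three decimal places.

p·9200 + (1−p)·(-3700) = -1316
12900p − 3700 = -1316
p = (-1316 + 3700) / 12900

p = 0.185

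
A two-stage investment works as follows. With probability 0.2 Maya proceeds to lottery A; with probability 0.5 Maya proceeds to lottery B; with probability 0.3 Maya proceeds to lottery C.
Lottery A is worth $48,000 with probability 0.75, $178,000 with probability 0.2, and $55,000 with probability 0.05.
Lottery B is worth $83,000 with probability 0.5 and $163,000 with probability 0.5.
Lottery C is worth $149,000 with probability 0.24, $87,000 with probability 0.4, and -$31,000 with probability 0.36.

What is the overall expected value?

$94,190

EV(A) = 0.75 × 48000 + 0.2 × 178000 + 0.05 × 55000 = 36000 + 35600 + 2750 = 74350
EV(B) = 0.5 × 83000 + 0.5 × 163000 = 41500 + 81500 = 123000
EV(C) = 0.24 × 149000 + 0.4 × 87000 + 0.36 × (-31000) = 35760 + 34800 − 11160 = 59400
Overall = 0.2 × 74350 + 0.5 × 123000 + 0.3 × 59400 = 14870 + 61500 + 17820 = 94190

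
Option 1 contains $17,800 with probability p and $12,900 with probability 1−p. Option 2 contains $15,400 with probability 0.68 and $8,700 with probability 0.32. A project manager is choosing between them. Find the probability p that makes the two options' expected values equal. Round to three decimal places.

p = 0.073

EV(Option 2) = 0.68 × 15400 + 0.32 × 8700 = 10472 + 2784 = 13256
p·17800 + (1−p)·12900 = 13256
4900p + 12900 = 13256
p = (13256 − 12900) / 4900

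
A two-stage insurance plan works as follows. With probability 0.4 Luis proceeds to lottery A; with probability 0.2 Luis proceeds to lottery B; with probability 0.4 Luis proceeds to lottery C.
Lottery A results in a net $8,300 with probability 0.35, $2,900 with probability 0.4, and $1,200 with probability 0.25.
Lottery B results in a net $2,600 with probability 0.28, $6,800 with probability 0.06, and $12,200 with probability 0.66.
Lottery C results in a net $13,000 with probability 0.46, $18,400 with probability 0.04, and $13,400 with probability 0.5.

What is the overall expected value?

$8,950

EV(A) = 0.35 × 8300 + 0.4 × 2900 + 0.25 × 1200 = 2905 + 1160 + 300 = 4365
EV(B) = 0.28 × 2600 + 0.06 × 6800 + 0.66 × 12200 = 728 + 408 + 8052 = 9188
EV(C) = 0.46 × 13000 + 0.04 × 18400 + 0.5 × 13400 = 5980 + 736 + 6700 = 13416
Overall = 0.4 × 4365 + 0.2 × 9188 + 0.4 × 13416 = 1746 + 1837.6 + 5366.4 = 8950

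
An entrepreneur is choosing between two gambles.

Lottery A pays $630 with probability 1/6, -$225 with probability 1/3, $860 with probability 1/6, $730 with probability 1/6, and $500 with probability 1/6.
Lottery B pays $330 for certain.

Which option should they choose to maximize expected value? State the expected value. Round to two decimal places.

Lottery A ($378.33)

Lottery A = 1/6 × 630 + 1/3 × (-225) + 1/6 × 860 + 1/6 × 730 + 1/6 × 500 = 105 − 75 + 143.3333 + 121.6667 + 83.3333 = 378.3333
Lottery B: 330 (certain)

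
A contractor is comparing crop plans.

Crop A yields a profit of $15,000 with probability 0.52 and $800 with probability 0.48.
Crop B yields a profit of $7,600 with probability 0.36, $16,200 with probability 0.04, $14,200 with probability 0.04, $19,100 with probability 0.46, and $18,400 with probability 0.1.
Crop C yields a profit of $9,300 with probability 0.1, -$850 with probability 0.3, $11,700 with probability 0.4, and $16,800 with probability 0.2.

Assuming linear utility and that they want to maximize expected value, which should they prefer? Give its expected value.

Crop A = 0.52 × 15000 + 0.48 × 800 = 7800 + 384 = 8184
Crop B = 0.36 × 7600 + 0.04 × 16200 + 0.04 × 14200 + 0.46 × 19100 + 0.1 × 18400 = 2736 + 648 + 568 + 8786 + 1840 = 14578
Crop C = 0.1 × 9300 + 0.3 × (-850) + 0.4 × 11700 + 0.2 × 16800 = 930 − 255 + 4680 + 3360 = 8715

Crop B ($14,578)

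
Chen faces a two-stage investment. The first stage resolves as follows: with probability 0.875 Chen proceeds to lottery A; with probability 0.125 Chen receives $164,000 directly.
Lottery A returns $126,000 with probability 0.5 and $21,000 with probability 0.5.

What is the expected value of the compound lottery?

EV(A) = 0.5 × 126000 + 0.5 × 21000 = 63000 + 10500 = 73500
Branch B: 164000 (certain)
Overall = 0.875 × 73500 + 0.125 × 164000 = 64312.5 + 20500 = 84812.5

$84,812.50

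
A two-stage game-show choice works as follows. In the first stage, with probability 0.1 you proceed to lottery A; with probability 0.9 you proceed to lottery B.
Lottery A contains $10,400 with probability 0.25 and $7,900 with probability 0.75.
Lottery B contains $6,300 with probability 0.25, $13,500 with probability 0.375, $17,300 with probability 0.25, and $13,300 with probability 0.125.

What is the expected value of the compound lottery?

EV(A) = 0.25 × 10400 + 0.75 × 7900 = 2600 + 5925 = 8525
EV(B) = 0.25 × 6300 + 0.375 × 13500 + 0.25 × 17300 + 0.125 × 13300 = 1575 + 5062.5 + 4325 + 1662.5 = 12625
Overall = 0.1 × 8525 + 0.9 × 12625 = 852.5 + 11362.5 = 12215

$12,215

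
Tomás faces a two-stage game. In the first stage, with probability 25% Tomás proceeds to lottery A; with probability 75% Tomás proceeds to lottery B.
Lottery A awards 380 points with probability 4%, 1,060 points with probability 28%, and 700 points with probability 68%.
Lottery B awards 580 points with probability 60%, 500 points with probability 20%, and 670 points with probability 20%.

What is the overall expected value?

633.5 points

EV(A) = 0.04 × 380 + 0.28 × 1060 + 0.68 × 700 = 15.2 + 296.8 + 476 = 788
EV(B) = 0.6 × 580 + 0.2 × 500 + 0.2 × 670 = 348 + 100 + 134 = 582
Overall = 0.25 × 788 + 0.75 × 582 = 197 + 436.5 = 633.5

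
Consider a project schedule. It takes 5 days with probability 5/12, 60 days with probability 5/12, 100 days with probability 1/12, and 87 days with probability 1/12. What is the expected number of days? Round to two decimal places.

EV = 5/12 × 5 + 5/12 × 60 + 1/12 × 100 + 1/12 × 87 = 2.0833 + 25 + 8.3333 + 7.25 = 42.6667

42.67 days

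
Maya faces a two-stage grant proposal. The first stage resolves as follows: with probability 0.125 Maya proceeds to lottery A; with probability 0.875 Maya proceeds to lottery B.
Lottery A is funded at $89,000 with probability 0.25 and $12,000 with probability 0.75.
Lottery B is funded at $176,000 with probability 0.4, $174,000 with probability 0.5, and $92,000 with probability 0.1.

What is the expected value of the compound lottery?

$149,681.25

EV(A) = 0.25 × 89000 + 0.75 × 12000 = 22250 + 9000 = 31250
EV(B) = 0.4 × 176000 + 0.5 × 174000 + 0.1 × 92000 = 70400 + 87000 + 9200 = 166600
Overall = 0.125 × 31250 + 0.875 × 166600 = 3906.25 + 145775 = 149681.25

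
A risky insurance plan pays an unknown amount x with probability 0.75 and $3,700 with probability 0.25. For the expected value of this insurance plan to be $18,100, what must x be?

x = $22,900

0.75·x + 0.25·3700 = 18100
0.75·x = 18100 − 925 = 17175
x = 17175 / 0.75 = 22900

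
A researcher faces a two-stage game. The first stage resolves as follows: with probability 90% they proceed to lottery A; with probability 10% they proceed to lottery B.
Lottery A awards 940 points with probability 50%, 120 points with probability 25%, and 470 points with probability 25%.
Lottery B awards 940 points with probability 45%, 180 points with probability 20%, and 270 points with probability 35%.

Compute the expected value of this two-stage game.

EV(A) = 0.5 × 940 + 0.25 × 120 + 0.25 × 470 = 470 + 30 + 117.5 = 617.5
EV(B) = 0.45 × 940 + 0.2 × 180 + 0.35 × 270 = 423 + 36 + 94.5 = 553.5
Overall = 0.9 × 617.5 + 0.1 × 553.5 = 555.75 + 55.35 = 611.1

611.1 points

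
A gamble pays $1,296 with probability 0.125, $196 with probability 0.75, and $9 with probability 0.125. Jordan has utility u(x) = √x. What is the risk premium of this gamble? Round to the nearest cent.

$73.73

E[u] = 0.125·√1296 + 0.75·√196 + 0.125·√9 = 0.125·36 + 0.75·14 + 0.125·3 = 15.375
CE = (15.375)² = 236.390625
Risk premium = EV − CE = 310.125 − 236.390625 = 73.734375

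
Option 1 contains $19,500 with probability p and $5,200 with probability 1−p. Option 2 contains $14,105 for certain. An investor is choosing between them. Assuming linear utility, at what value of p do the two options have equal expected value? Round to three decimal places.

p·19500 + (1−p)·5200 = 14105
14300p + 5200 = 14105
p = (14105 − 5200) / 14300

p = 0.623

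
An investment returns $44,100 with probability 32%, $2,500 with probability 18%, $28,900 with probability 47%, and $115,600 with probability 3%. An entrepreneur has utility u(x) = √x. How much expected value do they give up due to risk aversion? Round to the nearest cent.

$3,957.31

E[u] = 0.32·√44100 + 0.18·√2500 + 0.47·√28900 + 0.03·√115600 = 0.32·210 + 0.18·50 + 0.47·170 + 0.03·340 = 166.3
CE = (166.3)² = 27655.69
Risk premium = EV − CE = 31613 − 27655.69 = 3957.31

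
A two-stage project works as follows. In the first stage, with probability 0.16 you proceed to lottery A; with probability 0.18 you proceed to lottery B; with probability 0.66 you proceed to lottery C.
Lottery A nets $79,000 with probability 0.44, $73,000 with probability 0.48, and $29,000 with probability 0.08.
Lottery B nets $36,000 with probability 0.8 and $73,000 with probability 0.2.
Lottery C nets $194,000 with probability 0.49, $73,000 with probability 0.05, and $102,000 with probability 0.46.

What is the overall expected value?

EV(A) = 0.44 × 79000 + 0.48 × 73000 + 0.08 × 29000 = 34760 + 35040 + 2320 = 72120
EV(B) = 0.8 × 36000 + 0.2 × 73000 = 28800 + 14600 = 43400
EV(C) = 0.49 × 194000 + 0.05 × 73000 + 0.46 × 102000 = 95060 + 3650 + 46920 = 145630
Overall = 0.16 × 72120 + 0.18 × 43400 + 0.66 × 145630 = 11539.2 + 7812 + 96115.8 = 115467

$115,467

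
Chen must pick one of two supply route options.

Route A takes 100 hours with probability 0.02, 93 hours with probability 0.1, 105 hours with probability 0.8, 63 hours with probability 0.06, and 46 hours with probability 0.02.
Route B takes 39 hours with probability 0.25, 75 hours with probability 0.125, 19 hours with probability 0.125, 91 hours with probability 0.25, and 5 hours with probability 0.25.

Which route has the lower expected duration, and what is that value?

Route B (45.5 hours)

Route A = 0.02 × 100 + 0.1 × 93 + 0.8 × 105 + 0.06 × 63 + 0.02 × 46 = 2 + 9.3 + 84 + 3.78 + 0.92 = 100
Route B = 0.25 × 39 + 0.125 × 75 + 0.125 × 19 + 0.25 × 91 + 0.25 × 5 = 9.75 + 9.375 + 2.375 + 22.75 + 1.25 = 45.5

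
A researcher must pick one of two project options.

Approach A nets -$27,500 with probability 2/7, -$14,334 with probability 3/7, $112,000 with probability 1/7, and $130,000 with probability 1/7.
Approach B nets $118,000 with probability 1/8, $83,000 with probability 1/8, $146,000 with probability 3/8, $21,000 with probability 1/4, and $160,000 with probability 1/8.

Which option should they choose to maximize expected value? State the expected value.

Approach B ($105,125)

Approach A = 2/7 × (-27500) + 3/7 × (-14334) + 1/7 × 112000 + 1/7 × 130000 = -7857.1429 − 6143.1429 + 16000 + 18571.4286 = 20571.1429
Approach B = 1/8 × 118000 + 1/8 × 83000 + 3/8 × 146000 + 1/4 × 21000 + 1/8 × 160000 = 14750 + 10375 + 54750 + 5250 + 20000 = 105125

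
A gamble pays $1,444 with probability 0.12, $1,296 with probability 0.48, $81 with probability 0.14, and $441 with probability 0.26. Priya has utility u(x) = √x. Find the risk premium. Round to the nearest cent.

E[u] = 0.12·√1444 + 0.48·√1296 + 0.14·√81 + 0.26·√441 = 0.12·38 + 0.48·36 + 0.14·9 + 0.26·21 = 28.56
CE = (28.56)² = 815.6736
Risk premium = EV − CE = 921.36 − 815.6736 = 105.6864

$105.69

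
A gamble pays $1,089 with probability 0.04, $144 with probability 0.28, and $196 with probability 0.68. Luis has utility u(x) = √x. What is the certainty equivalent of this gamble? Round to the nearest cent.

$201.64

E[u] = 0.04·√1089 + 0.28·√144 + 0.68·√196 = 0.04·33 + 0.28·12 + 0.68·14 = 14.2
CE = (14.2)² = 201.64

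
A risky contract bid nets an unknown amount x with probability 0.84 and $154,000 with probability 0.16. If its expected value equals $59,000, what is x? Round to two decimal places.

0.84·x + 0.16·154000 = 59000
0.84·x = 59000 − 24640 = 34360
x = 34360 / 0.84 = 40904.7619

x = $40,904.76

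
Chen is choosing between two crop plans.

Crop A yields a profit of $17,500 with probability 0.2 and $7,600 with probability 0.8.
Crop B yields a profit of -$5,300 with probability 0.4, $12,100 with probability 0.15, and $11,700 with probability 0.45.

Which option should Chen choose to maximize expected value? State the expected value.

Crop A ($9,580)

Crop A = 0.2 × 17500 + 0.8 × 7600 = 3500 + 6080 = 9580
Crop B = 0.4 × (-5300) + 0.15 × 12100 + 0.45 × 11700 = -2120 + 1815 + 5265 = 4960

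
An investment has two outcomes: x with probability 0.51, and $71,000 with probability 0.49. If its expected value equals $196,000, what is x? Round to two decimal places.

0.51·x + 0.49·71000 = 196000
0.51·x = 196000 − 34790 = 161210
x = 161210 / 0.51 = 316098.0392

x = $316,098.04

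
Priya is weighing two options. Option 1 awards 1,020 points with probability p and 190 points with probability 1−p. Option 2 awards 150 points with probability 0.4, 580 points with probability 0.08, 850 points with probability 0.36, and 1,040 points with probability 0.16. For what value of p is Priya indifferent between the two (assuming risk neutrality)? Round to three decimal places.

EV(Option 2) = 0.4 × 150 + 0.08 × 580 + 0.36 × 850 + 0.16 × 1040 = 60 + 46.4 + 306 + 166.4 = 578.8
p·1020 + (1−p)·190 = 578.8
830p + 190 = 578.8
p = (578.8 − 190) / 830

p = 0.468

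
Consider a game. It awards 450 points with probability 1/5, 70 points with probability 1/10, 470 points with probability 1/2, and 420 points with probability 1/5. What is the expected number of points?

416 points

EV = 1/5 × 450 + 1/10 × 70 + 1/2 × 470 + 1/5 × 420 = 90 + 7 + 235 + 84 = 416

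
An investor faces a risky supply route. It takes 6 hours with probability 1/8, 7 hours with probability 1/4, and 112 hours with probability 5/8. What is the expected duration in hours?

EV = 1/8 × 6 + 1/4 × 7 + 5/8 × 112 = 0.75 + 1.75 + 70 = 72.5

72.5 hours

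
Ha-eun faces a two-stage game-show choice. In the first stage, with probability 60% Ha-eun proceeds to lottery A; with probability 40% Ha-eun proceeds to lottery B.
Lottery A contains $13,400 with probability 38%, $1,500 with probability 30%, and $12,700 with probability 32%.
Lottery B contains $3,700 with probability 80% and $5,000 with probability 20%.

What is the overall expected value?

EV(A) = 0.38 × 13400 + 0.3 × 1500 + 0.32 × 12700 = 5092 + 450 + 4064 = 9606
EV(B) = 0.8 × 3700 + 0.2 × 5000 = 2960 + 1000 = 3960
Overall = 0.6 × 9606 + 0.4 × 3960 = 5763.6 + 1584 = 7347.6

$7,347.60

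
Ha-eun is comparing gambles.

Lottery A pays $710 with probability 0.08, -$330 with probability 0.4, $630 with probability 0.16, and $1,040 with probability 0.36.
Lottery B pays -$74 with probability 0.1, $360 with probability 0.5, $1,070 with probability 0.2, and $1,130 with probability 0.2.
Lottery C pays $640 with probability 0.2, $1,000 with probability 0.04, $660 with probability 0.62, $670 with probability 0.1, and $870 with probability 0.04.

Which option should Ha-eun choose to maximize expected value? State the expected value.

Lottery C ($679)

Lottery A = 0.08 × 710 + 0.4 × (-330) + 0.16 × 630 + 0.36 × 1040 = 56.8 − 132 + 100.8 + 374.4 = 400
Lottery B = 0.1 × (-74) + 0.5 × 360 + 0.2 × 1070 + 0.2 × 1130 = -7.4 + 180 + 214 + 226 = 612.6
Lottery C = 0.2 × 640 + 0.04 × 1000 + 0.62 × 660 + 0.1 × 670 + 0.04 × 870 = 128 + 40 + 409.2 + 67 + 34.8 = 679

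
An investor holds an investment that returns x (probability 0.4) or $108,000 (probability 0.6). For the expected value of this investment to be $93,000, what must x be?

0.4·x + 0.6·108000 = 93000
0.4·x = 93000 − 64800 = 28200
x = 28200 / 0.4 = 70500

x = $70,500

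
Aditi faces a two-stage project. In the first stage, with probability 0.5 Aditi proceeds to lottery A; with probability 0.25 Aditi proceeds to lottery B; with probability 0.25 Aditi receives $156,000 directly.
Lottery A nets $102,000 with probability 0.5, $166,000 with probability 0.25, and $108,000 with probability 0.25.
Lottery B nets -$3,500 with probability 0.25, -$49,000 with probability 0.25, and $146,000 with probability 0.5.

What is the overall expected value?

$113,718.75

EV(A) = 0.5 × 102000 + 0.25 × 166000 + 0.25 × 108000 = 51000 + 41500 + 27000 = 119500
EV(B) = 0.25 × (-3500) + 0.25 × (-49000) + 0.5 × 146000 = -875 − 12250 + 73000 = 59875
Branch C: 156000 (certain)
Overall = 0.5 × 119500 + 0.25 × 59875 + 0.25 × 156000 = 59750 + 14968.75 + 39000 = 113718.75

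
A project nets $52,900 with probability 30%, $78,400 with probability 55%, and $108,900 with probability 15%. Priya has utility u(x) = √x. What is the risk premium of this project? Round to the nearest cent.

$1,068.75

E[u] = 0.3·√52900 + 0.55·√78400 + 0.15·√108900 = 0.3·230 + 0.55·280 + 0.15·330 = 272.5
CE = (272.5)² = 74256.25
Risk premium = EV − CE = 75325 − 74256.25 = 1068.75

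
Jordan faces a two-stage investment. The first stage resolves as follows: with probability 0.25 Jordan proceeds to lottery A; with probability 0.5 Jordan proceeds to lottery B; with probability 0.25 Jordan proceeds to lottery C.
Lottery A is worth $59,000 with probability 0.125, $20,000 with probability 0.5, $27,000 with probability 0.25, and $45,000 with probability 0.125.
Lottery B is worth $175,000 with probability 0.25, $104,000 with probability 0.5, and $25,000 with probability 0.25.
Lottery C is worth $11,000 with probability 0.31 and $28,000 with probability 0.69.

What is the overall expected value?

$64,120

EV(A) = 0.125 × 59000 + 0.5 × 20000 + 0.25 × 27000 + 0.125 × 45000 = 7375 + 10000 + 6750 + 5625 = 29750
EV(B) = 0.25 × 175000 + 0.5 × 104000 + 0.25 × 25000 = 43750 + 52000 + 6250 = 102000
EV(C) = 0.31 × 11000 + 0.69 × 28000 = 3410 + 19320 = 22730
Overall = 0.25 × 29750 + 0.5 × 102000 + 0.25 × 22730 = 7437.5 + 51000 + 5682.5 = 64120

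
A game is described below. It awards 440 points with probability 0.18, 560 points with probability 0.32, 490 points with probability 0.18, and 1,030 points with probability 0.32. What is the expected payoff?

EV = 0.18 × 440 + 0.32 × 560 + 0.18 × 490 + 0.32 × 1030 = 79.2 + 179.2 + 88.2 + 329.6 = 676.2

676.2 points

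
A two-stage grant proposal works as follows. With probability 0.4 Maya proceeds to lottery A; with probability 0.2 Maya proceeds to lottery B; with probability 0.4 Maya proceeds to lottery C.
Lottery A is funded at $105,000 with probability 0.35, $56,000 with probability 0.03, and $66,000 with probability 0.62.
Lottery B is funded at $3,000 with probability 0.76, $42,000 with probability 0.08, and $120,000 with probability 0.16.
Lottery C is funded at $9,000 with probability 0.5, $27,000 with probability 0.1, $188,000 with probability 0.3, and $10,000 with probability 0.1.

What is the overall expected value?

EV(A) = 0.35 × 105000 + 0.03 × 56000 + 0.62 × 66000 = 36750 + 1680 + 40920 = 79350
EV(B) = 0.76 × 3000 + 0.08 × 42000 + 0.16 × 120000 = 2280 + 3360 + 19200 = 24840
EV(C) = 0.5 × 9000 + 0.1 × 27000 + 0.3 × 188000 + 0.1 × 10000 = 4500 + 2700 + 56400 + 1000 = 64600
Overall = 0.4 × 79350 + 0.2 × 24840 + 0.4 × 64600 = 31740 + 4968 + 25840 = 62548

$62,548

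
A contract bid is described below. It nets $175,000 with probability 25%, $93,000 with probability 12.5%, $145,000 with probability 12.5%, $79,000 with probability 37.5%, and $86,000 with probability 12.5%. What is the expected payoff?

EV = 0.25 × 175000 + 0.125 × 93000 + 0.125 × 145000 + 0.375 × 79000 + 0.125 × 86000 = 43750 + 11625 + 18125 + 29625 + 10750 = 113875

$113,875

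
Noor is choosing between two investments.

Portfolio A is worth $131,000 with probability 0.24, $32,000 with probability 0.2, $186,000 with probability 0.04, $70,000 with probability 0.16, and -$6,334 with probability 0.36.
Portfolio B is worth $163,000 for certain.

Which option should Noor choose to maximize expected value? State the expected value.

Portfolio A = 0.24 × 131000 + 0.2 × 32000 + 0.04 × 186000 + 0.16 × 70000 + 0.36 × (-6334) = 31440 + 6400 + 7440 + 11200 − 2280.24 = 54199.76
Portfolio B: 163000 (certain)

Portfolio B ($163,000)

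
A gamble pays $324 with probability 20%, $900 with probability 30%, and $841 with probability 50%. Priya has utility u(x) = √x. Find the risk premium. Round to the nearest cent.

E[u] = 0.2·√324 + 0.3·√900 + 0.5·√841 = 0.2·18 + 0.3·30 + 0.5·29 = 27.1
CE = (27.1)² = 734.41
Risk premium = EV − CE = 755.3 − 734.41 = 20.89

$20.89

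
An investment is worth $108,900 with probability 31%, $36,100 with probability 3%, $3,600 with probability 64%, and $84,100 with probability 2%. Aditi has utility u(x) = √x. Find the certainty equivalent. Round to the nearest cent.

$23,164.84

E[u] = 0.31·√108900 + 0.03·√36100 + 0.64·√3600 + 0.02·√84100 = 0.31·330 + 0.03·190 + 0.64·60 + 0.02·290 = 152.2
CE = (152.2)² = 23164.84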